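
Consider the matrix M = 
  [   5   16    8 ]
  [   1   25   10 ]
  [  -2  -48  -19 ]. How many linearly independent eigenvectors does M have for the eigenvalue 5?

M − 5I = [[0, 16, 8], [1, 20, 10], [-2, -48, -24]].
This matrix has rank 2, so its null space has dimension 3 − 2 = 1.

1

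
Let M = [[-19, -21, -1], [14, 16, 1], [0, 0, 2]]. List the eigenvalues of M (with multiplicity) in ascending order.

-5, 2, 2

Characteristic polynomial: p(μ) = μ^3 + μ^2 - 16μ + 20 = (μ - 2)^2(μ + 5).
Roots (with multiplicity): -5, 2, 2.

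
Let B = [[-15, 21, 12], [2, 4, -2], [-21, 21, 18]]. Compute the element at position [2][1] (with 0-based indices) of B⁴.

525

Characteristic polynomial: t^3 - 7t^2 - 6t + 72 = (t - 6)(t - 4)(t + 3), so the eigenvalues are -3, 4, 6.
t=-3: eigenvector (1, 0, 1).
t=4: eigenvector (3, 1, 3).
t=6: eigenvector (1, 1, 0).
P = [[1, 3, 1], [0, 1, 1], [1, 3, 0]], D = diag(-3, 4, 6), P⁻¹ = [[3, -3, -2], [-1, 1, 1], [1, 0, -1]].
B⁴ = P·diag(81, 256, 1296)·P⁻¹ = [[771, 525, -690], [1040, 256, -1040], [-525, 525, 606]].
The requested entry is 525.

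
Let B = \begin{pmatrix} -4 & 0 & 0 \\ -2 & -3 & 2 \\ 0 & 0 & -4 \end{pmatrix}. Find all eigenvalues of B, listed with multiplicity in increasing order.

Characteristic polynomial: p(μ) = μ^3 + 11μ^2 + 40μ + 48 = (μ + 3)(μ + 4)^2.
Roots (with multiplicity): -4, -4, -3.

-4, -4, -3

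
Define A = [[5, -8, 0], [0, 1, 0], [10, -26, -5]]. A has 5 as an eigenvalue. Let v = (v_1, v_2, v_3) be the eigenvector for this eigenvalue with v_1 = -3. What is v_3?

-3

A − 5I = [[0, -8, 0], [0, -4, 0], [10, -26, -10]].
Solving (A − 5I)v = 0 gives the eigenspace spanned by (-3, 0, -3).
With v_1 = -3, v = (-3, 0, -3), so v_3 = -3.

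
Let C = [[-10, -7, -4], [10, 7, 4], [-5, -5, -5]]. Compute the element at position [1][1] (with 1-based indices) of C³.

Characteristic polynomial: μ^3 + 8μ^2 + 15μ = μ(μ + 3)(μ + 5), so the eigenvalues are -5, -3, 0.
μ=0: eigenvector (-1, 2, -1).
μ=-3: eigenvector (-1, 1, 0).
μ=-5: eigenvector (2, -2, 1).
P = [[-1, -1, 2], [2, 1, -2], [-1, 0, 1]], D = diag(0, -3, -5), P⁻¹ = [[1, 1, 0], [0, 1, 2], [1, 1, 1]].
C³ = P·diag(0, -27, -125)·P⁻¹ = [[-250, -223, -196], [250, 223, 196], [-125, -125, -125]].
The requested entry is -250.

-250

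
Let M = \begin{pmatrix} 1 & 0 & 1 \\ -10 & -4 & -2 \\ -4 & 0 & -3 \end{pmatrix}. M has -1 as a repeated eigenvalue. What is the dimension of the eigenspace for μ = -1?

1

M + 1I = [[2, 0, 1], [-10, -3, -2], [-4, 0, -2]].
This matrix has rank 2, so its null space has dimension 3 − 2 = 1.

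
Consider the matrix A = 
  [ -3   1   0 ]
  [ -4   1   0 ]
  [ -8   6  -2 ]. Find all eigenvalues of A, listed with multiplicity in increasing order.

Characteristic polynomial: p(r) = r^3 + 4r^2 + 5r + 2 = (r + 1)^2(r + 2).
Roots (with multiplicity): -2, -1, -1.

-2, -1, -1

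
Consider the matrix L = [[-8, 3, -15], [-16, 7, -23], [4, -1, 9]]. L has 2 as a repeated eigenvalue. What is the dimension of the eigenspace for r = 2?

1

L − 2I = [[-10, 3, -15], [-16, 5, -23], [4, -1, 7]].
This matrix has rank 2, so its null space has dimension 3 − 2 = 1.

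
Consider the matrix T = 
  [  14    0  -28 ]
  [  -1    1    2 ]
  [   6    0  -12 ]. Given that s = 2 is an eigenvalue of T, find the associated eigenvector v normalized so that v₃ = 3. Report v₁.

7

T − 2I = [[12, 0, -28], [-1, -1, 2], [6, 0, -14]].
Solving (T − 2I)v = 0 gives the eigenspace spanned by (7, -1, 3).
With v₃ = 3, v = (7, -1, 3), so v₁ = 7.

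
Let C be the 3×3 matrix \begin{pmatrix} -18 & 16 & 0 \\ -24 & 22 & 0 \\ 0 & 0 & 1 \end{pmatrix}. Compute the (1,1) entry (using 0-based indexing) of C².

100

Characteristic polynomial: t^3 - 5t^2 - 8t + 12 = (t - 6)(t - 1)(t + 2), so the eigenvalues are -2, 1, 6.
t=-2: eigenvector (1, 1, 0).
t=1: eigenvector (0, 0, 1).
t=6: eigenvector (2, 3, 0).
P = [[1, 0, 2], [1, 0, 3], [0, 1, 0]], D = diag(-2, 1, 6), P⁻¹ = [[3, -2, 0], [0, 0, 1], [-1, 1, 0]].
C² = P·diag(4, 1, 36)·P⁻¹ = [[-60, 64, 0], [-96, 100, 0], [0, 0, 1]].
The requested entry is 100.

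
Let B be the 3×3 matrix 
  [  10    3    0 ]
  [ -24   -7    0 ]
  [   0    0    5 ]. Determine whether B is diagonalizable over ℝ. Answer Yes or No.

Yes

Characteristic polynomial: p(t) = t^3 - 8t^2 + 17t - 10 = (t - 5)(t - 2)(t - 1).
All 3 eigenvalues are distinct, so B is diagonalizable.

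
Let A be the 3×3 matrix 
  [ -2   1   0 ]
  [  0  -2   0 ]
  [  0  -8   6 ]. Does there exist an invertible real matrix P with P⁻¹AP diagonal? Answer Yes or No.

No

Characteristic polynomial: p(λ) = λ^3 - 2λ^2 - 20λ - 24 = (λ - 6)(λ + 2)^2.
λ = -2 has algebraic multiplicity 2; rank(A + 2I) = 2, so geometric multiplicity = 1.
Geometric multiplicity < algebraic multiplicity, so A is not diagonalizable.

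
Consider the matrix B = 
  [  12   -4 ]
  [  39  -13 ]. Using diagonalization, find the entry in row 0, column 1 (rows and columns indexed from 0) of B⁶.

Characteristic polynomial: μ^2 + μ = μ(μ + 1), so the eigenvalues are -1, 0.
μ=-1: eigenvector (4, 13).
μ=0: eigenvector (1, 3).
P = [[4, 1], [13, 3]], D = diag(-1, 0), P⁻¹ = [[-3, 1], [13, -4]].
B⁶ = P·diag(1, 0)·P⁻¹ = [[-12, 4], [-39, 13]].
The requested entry is 4.

4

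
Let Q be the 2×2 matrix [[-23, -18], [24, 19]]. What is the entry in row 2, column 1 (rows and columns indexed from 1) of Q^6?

Characteristic polynomial: λ^2 + 4λ - 5 = (λ - 1)(λ + 5), so the eigenvalues are -5, 1.
λ=1: eigenvector (-3, 4).
λ=-5: eigenvector (1, -1).
P = [[-3, 1], [4, -1]], D = diag(1, -5), P⁻¹ = [[1, 1], [4, 3]].
Q⁶ = P·diag(1, 15625)·P⁻¹ = [[62497, 46872], [-62496, -46871]].
The requested entry is -62496.

-62496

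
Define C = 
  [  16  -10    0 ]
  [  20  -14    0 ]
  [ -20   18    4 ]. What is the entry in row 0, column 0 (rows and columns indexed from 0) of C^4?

2336

Characteristic polynomial: t^3 - 6t^2 - 16t + 96 = (t - 6)(t - 4)(t + 4), so the eigenvalues are -4, 4, 6.
t=-4: eigenvector (-1, -2, 2).
t=4: eigenvector (0, 0, 1).
t=6: eigenvector (1, 1, -1).
P = [[-1, 0, 1], [-2, 0, 1], [2, 1, -1]], D = diag(-4, 4, 6), P⁻¹ = [[1, -1, 0], [0, 1, 1], [2, -1, 0]].
C⁴ = P·diag(256, 256, 1296)·P⁻¹ = [[2336, -1040, 0], [2080, -784, 0], [-2080, 1040, 256]].
The requested entry is 2336.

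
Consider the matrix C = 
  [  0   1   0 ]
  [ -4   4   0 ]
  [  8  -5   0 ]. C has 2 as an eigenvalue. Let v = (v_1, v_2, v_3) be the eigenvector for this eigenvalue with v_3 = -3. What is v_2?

C − 2I = [[-2, 1, 0], [-4, 2, 0], [8, -5, -2]].
Solving (C − 2I)v = 0 gives the eigenspace spanned by (3, 6, -3).
With v_3 = -3, v = (3, 6, -3), so v_2 = 6.

6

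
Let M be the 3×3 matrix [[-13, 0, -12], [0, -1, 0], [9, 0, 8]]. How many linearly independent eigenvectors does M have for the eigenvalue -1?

2

M + 1I = [[-12, 0, -12], [0, 0, 0], [9, 0, 9]].
This matrix has rank 1, so its null space has dimension 3 − 1 = 2.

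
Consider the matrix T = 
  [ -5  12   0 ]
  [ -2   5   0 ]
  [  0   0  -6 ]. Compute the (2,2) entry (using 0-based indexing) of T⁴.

Characteristic polynomial: s^3 + 6s^2 - s - 6 = (s - 1)(s + 1)(s + 6), so the eigenvalues are -6, -1, 1.
s=-1: eigenvector (3, 1, 0).
s=1: eigenvector (2, 1, 0).
s=-6: eigenvector (0, 0, 1).
P = [[3, 2, 0], [1, 1, 0], [0, 0, 1]], D = diag(-1, 1, -6), P⁻¹ = [[1, -2, 0], [-1, 3, 0], [0, 0, 1]].
T⁴ = P·diag(1, 1, 1296)·P⁻¹ = [[1, 0, 0], [0, 1, 0], [0, 0, 1296]].
The requested entry is 1296.

1296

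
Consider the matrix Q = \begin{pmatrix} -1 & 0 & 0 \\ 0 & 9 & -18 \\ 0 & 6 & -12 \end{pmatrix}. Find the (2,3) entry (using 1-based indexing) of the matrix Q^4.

486

Characteristic polynomial: λ^3 + 4λ^2 + 3λ = λ(λ + 1)(λ + 3), so the eigenvalues are -3, -1, 0.
λ=-1: eigenvector (1, 0, 0).
λ=-3: eigenvector (0, -3, -2).
λ=0: eigenvector (0, 2, 1).
P = [[1, 0, 0], [0, -3, 2], [0, -2, 1]], D = diag(-1, -3, 0), P⁻¹ = [[1, 0, 0], [0, 1, -2], [0, 2, -3]].
Q⁴ = P·diag(1, 81, 0)·P⁻¹ = [[1, 0, 0], [0, -243, 486], [0, -162, 324]].
The requested entry is 486.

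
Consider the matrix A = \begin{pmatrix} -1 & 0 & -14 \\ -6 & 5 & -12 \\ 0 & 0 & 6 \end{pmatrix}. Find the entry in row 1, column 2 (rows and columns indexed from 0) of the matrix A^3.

-252

Characteristic polynomial: μ^3 - 10μ^2 + 19μ + 30 = (μ - 6)(μ - 5)(μ + 1), so the eigenvalues are -1, 5, 6.
μ=5: eigenvector (0, 1, 0).
μ=-1: eigenvector (1, 1, 0).
μ=6: eigenvector (-2, 0, 1).
P = [[0, 1, -2], [1, 1, 0], [0, 0, 1]], D = diag(5, -1, 6), P⁻¹ = [[-1, 1, -2], [1, 0, 2], [0, 0, 1]].
A³ = P·diag(125, -1, 216)·P⁻¹ = [[-1, 0, -434], [-126, 125, -252], [0, 0, 216]].
The requested entry is -252.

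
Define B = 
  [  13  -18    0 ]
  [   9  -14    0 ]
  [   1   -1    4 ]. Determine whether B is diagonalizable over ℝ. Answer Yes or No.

Characteristic polynomial: p(μ) = μ^3 - 3μ^2 - 24μ + 80 = (μ - 4)^2(μ + 5).
μ = 4 has algebraic multiplicity 2; rank(B − 4I) = 2, so geometric multiplicity = 1.
Geometric multiplicity < algebraic multiplicity, so B is not diagonalizable.

No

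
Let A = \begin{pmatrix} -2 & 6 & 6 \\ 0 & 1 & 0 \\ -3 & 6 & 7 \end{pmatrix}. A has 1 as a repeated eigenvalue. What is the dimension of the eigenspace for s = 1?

2

A − 1I = [[-3, 6, 6], [0, 0, 0], [-3, 6, 6]].
This matrix has rank 1, so its null space has dimension 3 − 1 = 2.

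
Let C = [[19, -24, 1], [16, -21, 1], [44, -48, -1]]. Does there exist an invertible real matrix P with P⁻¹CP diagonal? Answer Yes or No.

No

Characteristic polynomial: p(t) = t^3 + 3t^2 - 9t - 27 = (t - 3)(t + 3)^2.
t = -3 has algebraic multiplicity 2; rank(C + 3I) = 2, so geometric multiplicity = 1.
Geometric multiplicity < algebraic multiplicity, so C is not diagonalizable.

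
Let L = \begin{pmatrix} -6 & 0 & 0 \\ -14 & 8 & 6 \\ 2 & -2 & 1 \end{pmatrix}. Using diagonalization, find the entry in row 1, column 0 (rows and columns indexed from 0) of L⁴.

-436

Characteristic polynomial: μ^3 - 3μ^2 - 34μ + 120 = (μ - 5)(μ - 4)(μ + 6), so the eigenvalues are -6, 4, 5.
μ=-6: eigenvector (1, 1, 0).
μ=4: eigenvector (0, -3, 2).
μ=5: eigenvector (0, -2, 1).
P = [[1, 0, 0], [1, -3, -2], [0, 2, 1]], D = diag(-6, 4, 5), P⁻¹ = [[1, 0, 0], [-1, 1, 2], [2, -2, -3]].
L⁴ = P·diag(1296, 256, 625)·P⁻¹ = [[1296, 0, 0], [-436, 1732, 2214], [738, -738, -851]].
The requested entry is -436.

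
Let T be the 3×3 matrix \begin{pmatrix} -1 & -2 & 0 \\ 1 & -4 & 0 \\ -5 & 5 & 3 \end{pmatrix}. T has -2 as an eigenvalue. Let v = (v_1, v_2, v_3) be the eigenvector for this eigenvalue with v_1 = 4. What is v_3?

T + 2I = [[1, -2, 0], [1, -2, 0], [-5, 5, 5]].
Solving (T + 2I)v = 0 gives the eigenspace spanned by (4, 2, 2).
With v_1 = 4, v = (4, 2, 2), so v_3 = 2.

2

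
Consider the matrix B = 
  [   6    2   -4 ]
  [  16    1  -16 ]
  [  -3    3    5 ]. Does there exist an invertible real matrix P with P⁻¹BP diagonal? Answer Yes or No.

No

Characteristic polynomial: p(r) = r^3 - 12r^2 + 45r - 50 = (r - 5)^2(r - 2).
r = 5 has algebraic multiplicity 2; rank(B − 5I) = 2, so geometric multiplicity = 1.
Geometric multiplicity < algebraic multiplicity, so B is not diagonalizable.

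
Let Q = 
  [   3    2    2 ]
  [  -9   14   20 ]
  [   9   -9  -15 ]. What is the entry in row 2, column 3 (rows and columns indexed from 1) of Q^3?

Characteristic polynomial: μ^3 - 2μ^2 - 33μ + 90 = (μ - 5)(μ - 3)(μ + 6), so the eigenvalues are -6, 3, 5.
μ=3: eigenvector (1, -1, 1).
μ=5: eigenvector (1, 1, 0).
μ=-6: eigenvector (0, -1, 1).
P = [[1, 1, 0], [-1, 1, -1], [1, 0, 1]], D = diag(3, 5, -6), P⁻¹ = [[1, -1, -1], [0, 1, 1], [-1, 1, 2]].
Q³ = P·diag(27, 125, -216)·P⁻¹ = [[27, 98, 98], [-243, 368, 584], [243, -243, -459]].
The requested entry is 584.

584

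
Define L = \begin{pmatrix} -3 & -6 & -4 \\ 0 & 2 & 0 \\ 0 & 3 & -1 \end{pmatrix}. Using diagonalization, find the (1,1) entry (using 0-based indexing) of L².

Characteristic polynomial: μ^3 + 2μ^2 - 5μ - 6 = (μ - 2)(μ + 1)(μ + 3), so the eigenvalues are -3, -1, 2.
μ=2: eigenvector (-2, 1, 1).
μ=-3: eigenvector (1, 0, 0).
μ=-1: eigenvector (-2, 0, 1).
P = [[-2, 1, -2], [1, 0, 0], [1, 0, 1]], D = diag(2, -3, -1), P⁻¹ = [[0, 1, 0], [1, 0, 2], [0, -1, 1]].
L² = P·diag(4, 9, 1)·P⁻¹ = [[9, -6, 16], [0, 4, 0], [0, 3, 1]].
The requested entry is 4.

4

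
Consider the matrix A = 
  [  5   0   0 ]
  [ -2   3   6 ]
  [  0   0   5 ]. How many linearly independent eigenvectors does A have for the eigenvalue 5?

2

A − 5I = [[0, 0, 0], [-2, -2, 6], [0, 0, 0]].
This matrix has rank 1, so its null space has dimension 3 − 1 = 2.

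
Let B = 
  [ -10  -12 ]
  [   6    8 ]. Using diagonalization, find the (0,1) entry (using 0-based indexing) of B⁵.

-2112

Characteristic polynomial: μ^2 + 2μ - 8 = (μ - 2)(μ + 4), so the eigenvalues are -4, 2.
μ=-4: eigenvector (-2, 1).
μ=2: eigenvector (1, -1).
P = [[-2, 1], [1, -1]], D = diag(-4, 2), P⁻¹ = [[-1, -1], [-1, -2]].
B⁵ = P·diag(-1024, 32)·P⁻¹ = [[-2080, -2112], [1056, 1088]].
The requested entry is -2112.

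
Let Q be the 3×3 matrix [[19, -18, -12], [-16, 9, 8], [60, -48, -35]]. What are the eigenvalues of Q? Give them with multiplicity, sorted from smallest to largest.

-5, -3, 1

Characteristic polynomial: p(μ) = μ^3 + 7μ^2 + 7μ - 15 = (μ - 1)(μ + 3)(μ + 5).
Roots (with multiplicity): -5, -3, 1.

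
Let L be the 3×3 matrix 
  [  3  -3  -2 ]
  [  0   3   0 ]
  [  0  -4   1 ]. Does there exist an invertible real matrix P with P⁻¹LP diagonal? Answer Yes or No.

No

Characteristic polynomial: p(μ) = μ^3 - 7μ^2 + 15μ - 9 = (μ - 3)^2(μ - 1).
μ = 3 has algebraic multiplicity 2; rank(L − 3I) = 2, so geometric multiplicity = 1.
Geometric multiplicity < algebraic multiplicity, so L is not diagonalizable.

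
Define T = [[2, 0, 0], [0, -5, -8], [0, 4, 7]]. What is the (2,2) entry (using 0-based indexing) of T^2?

17

Characteristic polynomial: s^3 - 4s^2 + s + 6 = (s - 3)(s - 2)(s + 1), so the eigenvalues are -1, 2, 3.
s=2: eigenvector (1, 0, 0).
s=-1: eigenvector (0, 2, -1).
s=3: eigenvector (0, -1, 1).
P = [[1, 0, 0], [0, 2, -1], [0, -1, 1]], D = diag(2, -1, 3), P⁻¹ = [[1, 0, 0], [0, 1, 1], [0, 1, 2]].
T² = P·diag(4, 1, 9)·P⁻¹ = [[4, 0, 0], [0, -7, -16], [0, 8, 17]].
The requested entry is 17.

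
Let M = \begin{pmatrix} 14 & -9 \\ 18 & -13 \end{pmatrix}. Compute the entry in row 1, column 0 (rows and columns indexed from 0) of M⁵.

Characteristic polynomial: r^2 - r - 20 = (r - 5)(r + 4), so the eigenvalues are -4, 5.
r=5: eigenvector (-1, -1).
r=-4: eigenvector (1, 2).
P = [[-1, 1], [-1, 2]], D = diag(5, -4), P⁻¹ = [[-2, 1], [-1, 1]].
M⁵ = P·diag(3125, -1024)·P⁻¹ = [[7274, -4149], [8298, -5173]].
The requested entry is 8298.

8298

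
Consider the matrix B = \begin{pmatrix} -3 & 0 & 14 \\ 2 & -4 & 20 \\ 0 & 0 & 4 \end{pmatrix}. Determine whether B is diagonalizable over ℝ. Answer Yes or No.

Characteristic polynomial: p(s) = s^3 + 3s^2 - 16s - 48 = (s - 4)(s + 3)(s + 4).
All 3 eigenvalues are distinct, so B is diagonalizable.

Yes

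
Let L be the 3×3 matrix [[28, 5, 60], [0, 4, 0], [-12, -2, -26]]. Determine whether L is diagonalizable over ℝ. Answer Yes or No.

Characteristic polynomial: p(r) = r^3 - 6r^2 + 32 = (r - 4)^2(r + 2).
r = 4 has algebraic multiplicity 2; rank(L − 4I) = 2, so geometric multiplicity = 1.
Geometric multiplicity < algebraic multiplicity, so L is not diagonalizable.

No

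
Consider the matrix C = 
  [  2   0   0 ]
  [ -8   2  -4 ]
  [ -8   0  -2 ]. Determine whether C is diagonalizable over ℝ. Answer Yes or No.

Yes

Characteristic polynomial: p(r) = r^3 - 2r^2 - 4r + 8 = (r - 2)^2(r + 2).
r = 2 has algebraic multiplicity 2; rank(C − 2I) = 1, so geometric multiplicity = 2.
Every eigenvalue has geometric = algebraic multiplicity, so C is diagonalizable.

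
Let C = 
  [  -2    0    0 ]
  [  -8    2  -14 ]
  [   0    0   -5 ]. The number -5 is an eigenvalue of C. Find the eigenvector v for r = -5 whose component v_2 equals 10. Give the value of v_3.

C + 5I = [[3, 0, 0], [-8, 7, -14], [0, 0, 0]].
Solving (C + 5I)v = 0 gives the eigenspace spanned by (0, 10, 5).
With v_2 = 10, v = (0, 10, 5), so v_3 = 5.

5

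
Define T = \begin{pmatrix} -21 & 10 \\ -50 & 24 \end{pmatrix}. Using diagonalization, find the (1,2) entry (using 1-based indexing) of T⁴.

510

Characteristic polynomial: s^2 - 3s - 4 = (s - 4)(s + 1), so the eigenvalues are -1, 4.
s=-1: eigenvector (1, 2).
s=4: eigenvector (2, 5).
P = [[1, 2], [2, 5]], D = diag(-1, 4), P⁻¹ = [[5, -2], [-2, 1]].
T⁴ = P·diag(1, 256)·P⁻¹ = [[-1019, 510], [-2550, 1276]].
The requested entry is 510.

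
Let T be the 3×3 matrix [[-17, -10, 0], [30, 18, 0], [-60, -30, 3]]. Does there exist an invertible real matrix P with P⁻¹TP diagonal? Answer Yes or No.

Characteristic polynomial: p(λ) = λ^3 - 4λ^2 - 3λ + 18 = (λ - 3)^2(λ + 2).
λ = 3 has algebraic multiplicity 2; rank(T − 3I) = 1, so geometric multiplicity = 2.
Every eigenvalue has geometric = algebraic multiplicity, so T is diagonalizable.

Yes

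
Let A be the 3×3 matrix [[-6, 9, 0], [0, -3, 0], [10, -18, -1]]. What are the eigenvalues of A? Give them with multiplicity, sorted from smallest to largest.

-6, -3, -1

Characteristic polynomial: p(r) = r^3 + 10r^2 + 27r + 18 = (r + 1)(r + 3)(r + 6).
Roots (with multiplicity): -6, -3, -1.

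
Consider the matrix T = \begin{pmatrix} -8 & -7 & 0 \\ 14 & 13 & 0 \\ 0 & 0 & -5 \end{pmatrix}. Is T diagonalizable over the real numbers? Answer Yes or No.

Characteristic polynomial: p(λ) = λ^3 - 31λ - 30 = (λ - 6)(λ + 1)(λ + 5).
All 3 eigenvalues are distinct, so T is diagonalizable.

Yes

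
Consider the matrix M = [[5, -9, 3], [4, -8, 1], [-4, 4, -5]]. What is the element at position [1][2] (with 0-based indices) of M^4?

Characteristic polynomial: μ^3 + 8μ^2 + 19μ + 12 = (μ + 1)(μ + 3)(μ + 4), so the eigenvalues are -4, -3, -1.
μ=-3: eigenvector (-3, -2, 2).
μ=-4: eigenvector (1, 1, 0).
μ=-1: eigenvector (-2, -1, 1).
P = [[-3, 1, -2], [-2, 1, -1], [2, 0, 1]], D = diag(-3, -4, -1), P⁻¹ = [[1, -1, 1], [0, 1, 1], [-2, 2, -1]].
M⁴ = P·diag(81, 256, 1)·P⁻¹ = [[-239, 495, 15], [-160, 416, 95], [160, -160, 161]].
The requested entry is 95.

95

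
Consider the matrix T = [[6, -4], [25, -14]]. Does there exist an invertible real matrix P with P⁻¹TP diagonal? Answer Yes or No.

Characteristic polynomial: p(μ) = μ^2 + 8μ + 16 = (μ + 4)^2.
μ = -4 has algebraic multiplicity 2; rank(T + 4I) = 1, so geometric multiplicity = 1.
Geometric multiplicity < algebraic multiplicity, so T is not diagonalizable.

No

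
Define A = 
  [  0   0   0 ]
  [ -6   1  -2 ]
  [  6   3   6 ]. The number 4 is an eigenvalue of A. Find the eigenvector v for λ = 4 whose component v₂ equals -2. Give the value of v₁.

A − 4I = [[-4, 0, 0], [-6, -3, -2], [6, 3, 2]].
Solving (A − 4I)v = 0 gives the eigenspace spanned by (0, -2, 3).
With v₂ = -2, v = (0, -2, 3), so v₁ = 0.

0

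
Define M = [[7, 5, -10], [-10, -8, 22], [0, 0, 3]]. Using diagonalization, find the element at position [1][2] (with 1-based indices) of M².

-5

Characteristic polynomial: t^3 - 2t^2 - 9t + 18 = (t - 3)(t - 2)(t + 3), so the eigenvalues are -3, 2, 3.
t=-3: eigenvector (-1, 2, 0).
t=2: eigenvector (-1, 1, 0).
t=3: eigenvector (0, 2, 1).
P = [[-1, -1, 0], [2, 1, 2], [0, 0, 1]], D = diag(-3, 2, 3), P⁻¹ = [[1, 1, -2], [-2, -1, 2], [0, 0, 1]].
M² = P·diag(9, 4, 9)·P⁻¹ = [[-1, -5, 10], [10, 14, -10], [0, 0, 9]].
The requested entry is -5.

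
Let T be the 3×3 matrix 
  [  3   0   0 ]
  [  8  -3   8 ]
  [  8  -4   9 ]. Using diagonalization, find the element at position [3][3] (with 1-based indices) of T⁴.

1249

Characteristic polynomial: s^3 - 9s^2 + 23s - 15 = (s - 5)(s - 3)(s - 1), so the eigenvalues are 1, 3, 5.
s=3: eigenvector (1, -4, -4).
s=5: eigenvector (0, 1, 1).
s=1: eigenvector (0, -2, -1).
P = [[1, 0, 0], [-4, 1, -2], [-4, 1, -1]], D = diag(3, 5, 1), P⁻¹ = [[1, 0, 0], [4, -1, 2], [0, -1, 1]].
T⁴ = P·diag(81, 625, 1)·P⁻¹ = [[81, 0, 0], [2176, -623, 1248], [2176, -624, 1249]].
The requested entry is 1249.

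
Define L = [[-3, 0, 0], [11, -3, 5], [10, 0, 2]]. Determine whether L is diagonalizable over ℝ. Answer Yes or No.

Characteristic polynomial: p(s) = s^3 + 4s^2 - 3s - 18 = (s - 2)(s + 3)^2.
s = -3 has algebraic multiplicity 2; rank(L + 3I) = 2, so geometric multiplicity = 1.
Geometric multiplicity < algebraic multiplicity, so L is not diagonalizable.

No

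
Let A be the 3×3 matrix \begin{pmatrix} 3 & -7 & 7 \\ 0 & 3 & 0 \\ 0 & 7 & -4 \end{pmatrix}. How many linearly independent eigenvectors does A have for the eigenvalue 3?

A − 3I = [[0, -7, 7], [0, 0, 0], [0, 7, -7]].
This matrix has rank 1, so its null space has dimension 3 − 1 = 2.

2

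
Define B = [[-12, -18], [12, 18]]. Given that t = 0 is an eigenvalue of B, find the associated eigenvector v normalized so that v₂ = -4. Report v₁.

B = [[-12, -18], [12, 18]].
Solving (B)v = 0 gives the eigenspace spanned by (6, -4).
With v₂ = -4, v = (6, -4), so v₁ = 6.

6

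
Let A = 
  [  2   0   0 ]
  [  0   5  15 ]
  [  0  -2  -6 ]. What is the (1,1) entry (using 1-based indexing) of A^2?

4

Characteristic polynomial: s^3 - s^2 - 2s = s(s - 2)(s + 1), so the eigenvalues are -1, 0, 2.
s=2: eigenvector (1, 0, 0).
s=-1: eigenvector (0, -5, 2).
s=0: eigenvector (0, -3, 1).
P = [[1, 0, 0], [0, -5, -3], [0, 2, 1]], D = diag(2, -1, 0), P⁻¹ = [[1, 0, 0], [0, 1, 3], [0, -2, -5]].
A² = P·diag(4, 1, 0)·P⁻¹ = [[4, 0, 0], [0, -5, -15], [0, 2, 6]].
The requested entry is 4.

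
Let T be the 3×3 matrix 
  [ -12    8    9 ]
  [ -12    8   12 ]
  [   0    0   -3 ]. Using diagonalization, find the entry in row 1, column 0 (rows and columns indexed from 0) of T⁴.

768

Characteristic polynomial: s^3 + 7s^2 + 12s = s(s + 3)(s + 4), so the eigenvalues are -4, -3, 0.
s=-4: eigenvector (1, 1, 0).
s=0: eigenvector (2, 3, 0).
s=-3: eigenvector (1, 0, 1).
P = [[1, 2, 1], [1, 3, 0], [0, 0, 1]], D = diag(-4, 0, -3), P⁻¹ = [[3, -2, -3], [-1, 1, 1], [0, 0, 1]].
T⁴ = P·diag(256, 0, 81)·P⁻¹ = [[768, -512, -687], [768, -512, -768], [0, 0, 81]].
The requested entry is 768.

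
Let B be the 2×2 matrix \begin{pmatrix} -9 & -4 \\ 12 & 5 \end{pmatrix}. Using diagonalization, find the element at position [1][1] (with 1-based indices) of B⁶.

2913

Characteristic polynomial: λ^2 + 4λ + 3 = (λ + 1)(λ + 3), so the eigenvalues are -3, -1.
λ=-3: eigenvector (2, -3).
λ=-1: eigenvector (1, -2).
P = [[2, 1], [-3, -2]], D = diag(-3, -1), P⁻¹ = [[2, 1], [-3, -2]].
B⁶ = P·diag(729, 1)·P⁻¹ = [[2913, 1456], [-4368, -2183]].
The requested entry is 2913.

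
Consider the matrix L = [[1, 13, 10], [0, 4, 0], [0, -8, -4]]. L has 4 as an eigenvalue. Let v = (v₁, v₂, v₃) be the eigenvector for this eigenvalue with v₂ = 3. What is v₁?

L − 4I = [[-3, 13, 10], [0, 0, 0], [0, -8, -8]].
Solving (L − 4I)v = 0 gives the eigenspace spanned by (3, 3, -3).
With v₂ = 3, v = (3, 3, -3), so v₁ = 3.

3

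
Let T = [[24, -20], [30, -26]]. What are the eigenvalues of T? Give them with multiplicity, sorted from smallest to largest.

Characteristic polynomial: p(λ) = λ^2 + 2λ - 24 = (λ - 4)(λ + 6).
Roots (with multiplicity): -6, 4.

-6, 4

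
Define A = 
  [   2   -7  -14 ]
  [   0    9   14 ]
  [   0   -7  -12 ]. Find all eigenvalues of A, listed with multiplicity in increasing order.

-5, 2, 2

Characteristic polynomial: p(r) = r^3 + r^2 - 16r + 20 = (r - 2)^2(r + 5).
Roots (with multiplicity): -5, 2, 2.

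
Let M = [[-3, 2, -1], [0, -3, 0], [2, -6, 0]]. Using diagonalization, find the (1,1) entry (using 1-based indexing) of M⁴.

Characteristic polynomial: r^3 + 6r^2 + 11r + 6 = (r + 1)(r + 2)(r + 3), so the eigenvalues are -3, -2, -1.
r=-2: eigenvector (1, 0, -1).
r=-3: eigenvector (0, 1, 2).
r=-1: eigenvector (-1, 0, 2).
P = [[1, 0, -1], [0, 1, 0], [-1, 2, 2]], D = diag(-2, -3, -1), P⁻¹ = [[2, -2, 1], [0, 1, 0], [1, -2, 1]].
M⁴ = P·diag(16, 81, 1)·P⁻¹ = [[31, -30, 15], [0, 81, 0], [-30, 190, -14]].
The requested entry is 31.

31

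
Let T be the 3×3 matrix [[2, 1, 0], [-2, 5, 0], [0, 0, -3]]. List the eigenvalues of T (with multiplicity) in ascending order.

Characteristic polynomial: p(s) = s^3 - 4s^2 - 9s + 36 = (s - 4)(s - 3)(s + 3).
Roots (with multiplicity): -3, 3, 4.

-3, 3, 4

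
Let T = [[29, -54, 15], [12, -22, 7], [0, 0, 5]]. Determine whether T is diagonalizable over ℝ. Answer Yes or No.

Characteristic polynomial: p(λ) = λ^3 - 12λ^2 + 45λ - 50 = (λ - 5)^2(λ - 2).
λ = 5 has algebraic multiplicity 2; rank(T − 5I) = 2, so geometric multiplicity = 1.
Geometric multiplicity < algebraic multiplicity, so T is not diagonalizable.

No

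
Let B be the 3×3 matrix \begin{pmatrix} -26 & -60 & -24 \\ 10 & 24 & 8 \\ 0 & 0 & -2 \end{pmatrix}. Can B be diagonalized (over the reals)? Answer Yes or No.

Yes

Characteristic polynomial: p(r) = r^3 + 4r^2 - 20r - 48 = (r - 4)(r + 2)(r + 6).
All 3 eigenvalues are distinct, so B is diagonalizable.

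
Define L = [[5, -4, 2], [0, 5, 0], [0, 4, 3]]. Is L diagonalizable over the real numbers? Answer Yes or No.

Characteristic polynomial: p(t) = t^3 - 13t^2 + 55t - 75 = (t - 5)^2(t - 3).
t = 5 has algebraic multiplicity 2; rank(L − 5I) = 1, so geometric multiplicity = 2.
Every eigenvalue has geometric = algebraic multiplicity, so L is diagonalizable.

Yes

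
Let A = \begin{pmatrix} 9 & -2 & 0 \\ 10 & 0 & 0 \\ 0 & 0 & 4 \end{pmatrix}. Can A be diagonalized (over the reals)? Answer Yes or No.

Yes

Characteristic polynomial: p(r) = r^3 - 13r^2 + 56r - 80 = (r - 5)(r - 4)^2.
r = 4 has algebraic multiplicity 2; rank(A − 4I) = 1, so geometric multiplicity = 2.
Every eigenvalue has geometric = algebraic multiplicity, so A is diagonalizable.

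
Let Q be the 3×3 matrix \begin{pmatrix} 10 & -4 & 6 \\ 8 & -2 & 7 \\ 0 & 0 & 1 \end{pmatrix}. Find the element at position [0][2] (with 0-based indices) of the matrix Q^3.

222

Characteristic polynomial: μ^3 - 9μ^2 + 20μ - 12 = (μ - 6)(μ - 2)(μ - 1), so the eigenvalues are 1, 2, 6.
μ=1: eigenvector (-2, -3, 1).
μ=2: eigenvector (1, 2, 0).
μ=6: eigenvector (1, 1, 0).
P = [[-2, 1, 1], [-3, 2, 1], [1, 0, 0]], D = diag(1, 2, 6), P⁻¹ = [[0, 0, 1], [-1, 1, 1], [2, -1, 1]].
Q³ = P·diag(1, 8, 216)·P⁻¹ = [[424, -208, 222], [416, -200, 229], [0, 0, 1]].
The requested entry is 222.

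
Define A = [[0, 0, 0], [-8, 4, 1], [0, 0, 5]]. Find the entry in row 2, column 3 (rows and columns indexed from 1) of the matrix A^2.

Characteristic polynomial: r^3 - 9r^2 + 20r = r(r - 5)(r - 4), so the eigenvalues are 0, 4, 5.
r=0: eigenvector (1, 2, 0).
r=5: eigenvector (0, 1, 1).
r=4: eigenvector (0, 1, 0).
P = [[1, 0, 0], [2, 1, 1], [0, 1, 0]], D = diag(0, 5, 4), P⁻¹ = [[1, 0, 0], [0, 0, 1], [-2, 1, -1]].
A² = P·diag(0, 25, 16)·P⁻¹ = [[0, 0, 0], [-32, 16, 9], [0, 0, 25]].
The requested entry is 9.

9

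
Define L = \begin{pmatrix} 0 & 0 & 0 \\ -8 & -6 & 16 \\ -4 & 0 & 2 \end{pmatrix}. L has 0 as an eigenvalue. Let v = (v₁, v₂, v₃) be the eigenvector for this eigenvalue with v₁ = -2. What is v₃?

L = [[0, 0, 0], [-8, -6, 16], [-4, 0, 2]].
Solving (L)v = 0 gives the eigenspace spanned by (-2, -8, -4).
With v₁ = -2, v = (-2, -8, -4), so v₃ = -4.

-4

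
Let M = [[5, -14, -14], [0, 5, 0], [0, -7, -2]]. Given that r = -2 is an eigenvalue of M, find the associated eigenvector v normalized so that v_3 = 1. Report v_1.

M + 2I = [[7, -14, -14], [0, 7, 0], [0, -7, 0]].
Solving (M + 2I)v = 0 gives the eigenspace spanned by (2, 0, 1).
With v_3 = 1, v = (2, 0, 1), so v_1 = 2.

2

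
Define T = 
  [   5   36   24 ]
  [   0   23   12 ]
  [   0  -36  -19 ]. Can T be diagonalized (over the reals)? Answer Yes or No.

Characteristic polynomial: p(s) = s^3 - 9s^2 + 15s + 25 = (s - 5)^2(s + 1).
s = 5 has algebraic multiplicity 2; rank(T − 5I) = 1, so geometric multiplicity = 2.
Every eigenvalue has geometric = algebraic multiplicity, so T is diagonalizable.

Yes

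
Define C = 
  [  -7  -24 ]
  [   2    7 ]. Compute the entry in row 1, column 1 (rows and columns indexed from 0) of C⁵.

Characteristic polynomial: t^2 - 1 = (t - 1)(t + 1), so the eigenvalues are -1, 1.
t=1: eigenvector (3, -1).
t=-1: eigenvector (4, -1).
P = [[3, 4], [-1, -1]], D = diag(1, -1), P⁻¹ = [[-1, -4], [1, 3]].
C⁵ = P·diag(1, -1)·P⁻¹ = [[-7, -24], [2, 7]].
The requested entry is 7.

7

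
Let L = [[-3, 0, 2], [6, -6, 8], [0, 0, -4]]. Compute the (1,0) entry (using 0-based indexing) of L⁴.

-2430

Characteristic polynomial: s^3 + 13s^2 + 54s + 72 = (s + 3)(s + 4)(s + 6), so the eigenvalues are -6, -4, -3.
s=-3: eigenvector (1, 2, 0).
s=-6: eigenvector (0, 1, 0).
s=-4: eigenvector (-2, -2, 1).
P = [[1, 0, -2], [2, 1, -2], [0, 0, 1]], D = diag(-3, -6, -4), P⁻¹ = [[1, 0, 2], [-2, 1, -2], [0, 0, 1]].
L⁴ = P·diag(81, 1296, 256)·P⁻¹ = [[81, 0, -350], [-2430, 1296, -2780], [0, 0, 256]].
The requested entry is -2430.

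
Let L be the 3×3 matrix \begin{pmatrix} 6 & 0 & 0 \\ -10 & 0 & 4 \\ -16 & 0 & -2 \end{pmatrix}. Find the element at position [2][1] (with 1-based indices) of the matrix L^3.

Characteristic polynomial: t^3 - 4t^2 - 12t = t(t - 6)(t + 2), so the eigenvalues are -2, 0, 6.
t=6: eigenvector (1, -3, -2).
t=0: eigenvector (0, 1, 0).
t=-2: eigenvector (0, -2, 1).
P = [[1, 0, 0], [-3, 1, -2], [-2, 0, 1]], D = diag(6, 0, -2), P⁻¹ = [[1, 0, 0], [7, 1, 2], [2, 0, 1]].
L³ = P·diag(216, 0, -8)·P⁻¹ = [[216, 0, 0], [-616, 0, 16], [-448, 0, -8]].
The requested entry is -616.

-616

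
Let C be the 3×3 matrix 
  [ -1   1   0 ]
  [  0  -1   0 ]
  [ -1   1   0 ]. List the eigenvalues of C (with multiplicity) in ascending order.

-1, -1, 0

Characteristic polynomial: p(r) = r^3 + 2r^2 + r = r(r + 1)^2.
Roots (with multiplicity): -1, -1, 0.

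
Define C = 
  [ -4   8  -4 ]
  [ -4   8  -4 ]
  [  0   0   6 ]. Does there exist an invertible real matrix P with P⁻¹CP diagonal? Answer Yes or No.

Yes

Characteristic polynomial: p(s) = s^3 - 10s^2 + 24s = s(s - 6)(s - 4).
All 3 eigenvalues are distinct, so C is diagonalizable.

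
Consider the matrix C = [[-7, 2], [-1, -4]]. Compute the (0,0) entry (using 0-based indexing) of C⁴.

Characteristic polynomial: λ^2 + 11λ + 30 = (λ + 5)(λ + 6), so the eigenvalues are -6, -5.
λ=-6: eigenvector (-2, -1).
λ=-5: eigenvector (1, 1).
P = [[-2, 1], [-1, 1]], D = diag(-6, -5), P⁻¹ = [[-1, 1], [-1, 2]].
C⁴ = P·diag(1296, 625)·P⁻¹ = [[1967, -1342], [671, -46]].
The requested entry is 1967.

1967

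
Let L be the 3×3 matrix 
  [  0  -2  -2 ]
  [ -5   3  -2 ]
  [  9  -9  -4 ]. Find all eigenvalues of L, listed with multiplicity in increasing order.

-4, -2, 5

Characteristic polynomial: p(r) = r^3 + r^2 - 22r - 40 = (r - 5)(r + 2)(r + 4).
Roots (with multiplicity): -4, -2, 5.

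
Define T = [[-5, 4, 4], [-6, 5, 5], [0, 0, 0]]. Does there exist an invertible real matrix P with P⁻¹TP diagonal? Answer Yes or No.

Characteristic polynomial: p(s) = s^3 - s = s(s - 1)(s + 1).
All 3 eigenvalues are distinct, so T is diagonalizable.

Yes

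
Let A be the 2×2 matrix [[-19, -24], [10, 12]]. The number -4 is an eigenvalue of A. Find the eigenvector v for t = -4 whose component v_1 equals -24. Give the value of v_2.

15

A + 4I = [[-15, -24], [10, 16]].
Solving (A + 4I)v = 0 gives the eigenspace spanned by (-24, 15).
With v_1 = -24, v = (-24, 15), so v_2 = 15.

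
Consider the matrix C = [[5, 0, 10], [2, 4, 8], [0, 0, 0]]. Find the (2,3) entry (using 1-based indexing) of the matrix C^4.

Characteristic polynomial: s^3 - 9s^2 + 20s = s(s - 5)(s - 4), so the eigenvalues are 0, 4, 5.
s=5: eigenvector (1, 2, 0).
s=4: eigenvector (0, 1, 0).
s=0: eigenvector (-2, -1, 1).
P = [[1, 0, -2], [2, 1, -1], [0, 0, 1]], D = diag(5, 4, 0), P⁻¹ = [[1, 0, 2], [-2, 1, -3], [0, 0, 1]].
C⁴ = P·diag(625, 256, 0)·P⁻¹ = [[625, 0, 1250], [738, 256, 1732], [0, 0, 0]].
The requested entry is 1732.

1732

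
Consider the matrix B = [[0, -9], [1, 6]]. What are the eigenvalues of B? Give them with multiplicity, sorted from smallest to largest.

3, 3

Characteristic polynomial: p(μ) = μ^2 - 6μ + 9 = (μ - 3)^2.
Roots (with multiplicity): 3, 3.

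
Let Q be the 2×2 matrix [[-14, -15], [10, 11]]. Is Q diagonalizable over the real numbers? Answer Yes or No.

Characteristic polynomial: p(r) = r^2 + 3r - 4 = (r - 1)(r + 4).
All 2 eigenvalues are distinct, so Q is diagonalizable.

Yes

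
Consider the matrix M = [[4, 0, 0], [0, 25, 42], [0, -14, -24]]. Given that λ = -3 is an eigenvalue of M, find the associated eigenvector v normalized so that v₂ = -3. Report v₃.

M + 3I = [[7, 0, 0], [0, 28, 42], [0, -14, -21]].
Solving (M + 3I)v = 0 gives the eigenspace spanned by (0, -3, 2).
With v₂ = -3, v = (0, -3, 2), so v₃ = 2.

2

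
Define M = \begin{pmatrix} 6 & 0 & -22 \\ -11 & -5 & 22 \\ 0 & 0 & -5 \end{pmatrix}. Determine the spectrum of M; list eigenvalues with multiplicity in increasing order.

Characteristic polynomial: p(s) = s^3 + 4s^2 - 35s - 150 = (s - 6)(s + 5)^2.
Roots (with multiplicity): -5, -5, 6.

-5, -5, 6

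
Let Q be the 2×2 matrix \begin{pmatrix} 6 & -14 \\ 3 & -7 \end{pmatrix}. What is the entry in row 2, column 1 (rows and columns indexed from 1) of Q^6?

Characteristic polynomial: s^2 + s = s(s + 1), so the eigenvalues are -1, 0.
s=-1: eigenvector (2, 1).
s=0: eigenvector (7, 3).
P = [[2, 7], [1, 3]], D = diag(-1, 0), P⁻¹ = [[-3, 7], [1, -2]].
Q⁶ = P·diag(1, 0)·P⁻¹ = [[-6, 14], [-3, 7]].
The requested entry is -3.

-3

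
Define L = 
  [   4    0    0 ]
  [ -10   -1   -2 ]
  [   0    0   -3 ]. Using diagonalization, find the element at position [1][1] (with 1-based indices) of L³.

64

Characteristic polynomial: r^3 - 13r - 12 = (r - 4)(r + 1)(r + 3), so the eigenvalues are -3, -1, 4.
r=-1: eigenvector (0, 1, 0).
r=4: eigenvector (1, -2, 0).
r=-3: eigenvector (0, 1, 1).
P = [[0, 1, 0], [1, -2, 1], [0, 0, 1]], D = diag(-1, 4, -3), P⁻¹ = [[2, 1, -1], [1, 0, 0], [0, 0, 1]].
L³ = P·diag(-1, 64, -27)·P⁻¹ = [[64, 0, 0], [-130, -1, -26], [0, 0, -27]].
The requested entry is 64.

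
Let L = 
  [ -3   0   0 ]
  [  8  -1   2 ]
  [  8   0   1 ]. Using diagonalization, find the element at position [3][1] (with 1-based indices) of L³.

Characteristic polynomial: λ^3 + 3λ^2 - λ - 3 = (λ - 1)(λ + 1)(λ + 3), so the eigenvalues are -3, -1, 1.
λ=-1: eigenvector (0, 1, 0).
λ=-3: eigenvector (1, -2, -2).
λ=1: eigenvector (0, 1, 1).
P = [[0, 1, 0], [1, -2, 1], [0, -2, 1]], D = diag(-1, -3, 1), P⁻¹ = [[0, 1, -1], [1, 0, 0], [2, 0, 1]].
L³ = P·diag(-1, -27, 1)·P⁻¹ = [[-27, 0, 0], [56, -1, 2], [56, 0, 1]].
The requested entry is 56.

56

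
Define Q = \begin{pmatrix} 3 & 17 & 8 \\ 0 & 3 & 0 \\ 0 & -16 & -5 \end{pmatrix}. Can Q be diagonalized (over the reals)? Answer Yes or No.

No

Characteristic polynomial: p(μ) = μ^3 - μ^2 - 21μ + 45 = (μ - 3)^2(μ + 5).
μ = 3 has algebraic multiplicity 2; rank(Q − 3I) = 2, so geometric multiplicity = 1.
Geometric multiplicity < algebraic multiplicity, so Q is not diagonalizable.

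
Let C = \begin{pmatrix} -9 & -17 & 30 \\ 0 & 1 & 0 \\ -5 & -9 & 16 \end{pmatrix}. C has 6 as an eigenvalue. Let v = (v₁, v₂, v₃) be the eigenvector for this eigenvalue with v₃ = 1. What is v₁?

C − 6I = [[-15, -17, 30], [0, -5, 0], [-5, -9, 10]].
Solving (C − 6I)v = 0 gives the eigenspace spanned by (2, 0, 1).
With v₃ = 1, v = (2, 0, 1), so v₁ = 2.

2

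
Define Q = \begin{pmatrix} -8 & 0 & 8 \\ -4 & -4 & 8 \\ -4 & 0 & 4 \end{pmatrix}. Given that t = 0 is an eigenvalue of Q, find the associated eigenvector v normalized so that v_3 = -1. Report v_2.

Q = [[-8, 0, 8], [-4, -4, 8], [-4, 0, 4]].
Solving (Q)v = 0 gives the eigenspace spanned by (-1, -1, -1).
With v_3 = -1, v = (-1, -1, -1), so v_2 = -1.

-1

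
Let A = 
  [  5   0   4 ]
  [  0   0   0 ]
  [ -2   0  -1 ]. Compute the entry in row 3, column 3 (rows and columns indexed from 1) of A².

-7

Characteristic polynomial: λ^3 - 4λ^2 + 3λ = λ(λ - 3)(λ - 1), so the eigenvalues are 0, 1, 3.
λ=1: eigenvector (1, 0, -1).
λ=0: eigenvector (0, 1, 0).
λ=3: eigenvector (2, 0, -1).
P = [[1, 0, 2], [0, 1, 0], [-1, 0, -1]], D = diag(1, 0, 3), P⁻¹ = [[-1, 0, -2], [0, 1, 0], [1, 0, 1]].
A² = P·diag(1, 0, 9)·P⁻¹ = [[17, 0, 16], [0, 0, 0], [-8, 0, -7]].
The requested entry is -7.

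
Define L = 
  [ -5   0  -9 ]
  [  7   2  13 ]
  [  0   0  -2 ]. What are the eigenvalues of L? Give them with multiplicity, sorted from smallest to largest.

-5, -2, 2

Characteristic polynomial: p(μ) = μ^3 + 5μ^2 - 4μ - 20 = (μ - 2)(μ + 2)(μ + 5).
Roots (with multiplicity): -5, -2, 2.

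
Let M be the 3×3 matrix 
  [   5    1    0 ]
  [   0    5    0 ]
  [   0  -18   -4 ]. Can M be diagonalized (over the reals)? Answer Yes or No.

No

Characteristic polynomial: p(s) = s^3 - 6s^2 - 15s + 100 = (s - 5)^2(s + 4).
s = 5 has algebraic multiplicity 2; rank(M − 5I) = 2, so geometric multiplicity = 1.
Geometric multiplicity < algebraic multiplicity, so M is not diagonalizable.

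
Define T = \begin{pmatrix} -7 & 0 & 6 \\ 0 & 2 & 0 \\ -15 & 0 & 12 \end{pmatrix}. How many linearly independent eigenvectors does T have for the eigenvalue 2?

T − 2I = [[-9, 0, 6], [0, 0, 0], [-15, 0, 10]].
This matrix has rank 1, so its null space has dimension 3 − 1 = 2.

2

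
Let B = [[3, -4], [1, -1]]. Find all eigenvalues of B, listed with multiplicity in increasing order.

Characteristic polynomial: p(s) = s^2 - 2s + 1 = (s - 1)^2.
Roots (with multiplicity): 1, 1.

1, 1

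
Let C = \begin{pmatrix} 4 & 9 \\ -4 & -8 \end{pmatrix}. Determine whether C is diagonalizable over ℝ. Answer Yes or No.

Characteristic polynomial: p(r) = r^2 + 4r + 4 = (r + 2)^2.
r = -2 has algebraic multiplicity 2; rank(C + 2I) = 1, so geometric multiplicity = 1.
Geometric multiplicity < algebraic multiplicity, so C is not diagonalizable.

No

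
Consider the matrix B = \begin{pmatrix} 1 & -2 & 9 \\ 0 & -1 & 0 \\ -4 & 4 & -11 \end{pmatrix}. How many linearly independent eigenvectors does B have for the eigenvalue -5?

1

B + 5I = [[6, -2, 9], [0, 4, 0], [-4, 4, -6]].
This matrix has rank 2, so its null space has dimension 3 − 2 = 1.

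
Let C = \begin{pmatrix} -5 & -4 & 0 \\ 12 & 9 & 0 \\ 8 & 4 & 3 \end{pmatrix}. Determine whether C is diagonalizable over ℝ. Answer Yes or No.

Yes

Characteristic polynomial: p(μ) = μ^3 - 7μ^2 + 15μ - 9 = (μ - 3)^2(μ - 1).
μ = 3 has algebraic multiplicity 2; rank(C − 3I) = 1, so geometric multiplicity = 2.
Every eigenvalue has geometric = algebraic multiplicity, so C is diagonalizable.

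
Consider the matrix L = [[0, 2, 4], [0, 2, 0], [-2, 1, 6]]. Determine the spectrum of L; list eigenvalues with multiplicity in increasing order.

2, 2, 4

Characteristic polynomial: p(μ) = μ^3 - 8μ^2 + 20μ - 16 = (μ - 4)(μ - 2)^2.
Roots (with multiplicity): 2, 2, 4.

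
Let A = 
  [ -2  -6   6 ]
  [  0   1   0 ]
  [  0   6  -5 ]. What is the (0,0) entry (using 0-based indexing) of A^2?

4

Characteristic polynomial: r^3 + 6r^2 + 3r - 10 = (r - 1)(r + 2)(r + 5), so the eigenvalues are -5, -2, 1.
r=-2: eigenvector (1, 0, 0).
r=-5: eigenvector (2, 0, -1).
r=1: eigenvector (0, -1, -1).
P = [[1, 2, 0], [0, 0, -1], [0, -1, -1]], D = diag(-2, -5, 1), P⁻¹ = [[1, -2, 2], [0, 1, -1], [0, -1, 0]].
A² = P·diag(4, 25, 1)·P⁻¹ = [[4, 42, -42], [0, 1, 0], [0, -24, 25]].
The requested entry is 4.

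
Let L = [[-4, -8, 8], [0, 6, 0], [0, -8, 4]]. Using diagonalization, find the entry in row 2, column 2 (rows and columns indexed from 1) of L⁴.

Characteristic polynomial: r^3 - 6r^2 - 16r + 96 = (r - 6)(r - 4)(r + 4), so the eigenvalues are -4, 4, 6.
r=-4: eigenvector (1, 0, 0).
r=6: eigenvector (-4, 1, -4).
r=4: eigenvector (1, 0, 1).
P = [[1, -4, 1], [0, 1, 0], [0, -4, 1]], D = diag(-4, 6, 4), P⁻¹ = [[1, 0, -1], [0, 1, 0], [0, 4, 1]].
L⁴ = P·diag(256, 1296, 256)·P⁻¹ = [[256, -4160, 0], [0, 1296, 0], [0, -4160, 256]].
The requested entry is 1296.

1296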